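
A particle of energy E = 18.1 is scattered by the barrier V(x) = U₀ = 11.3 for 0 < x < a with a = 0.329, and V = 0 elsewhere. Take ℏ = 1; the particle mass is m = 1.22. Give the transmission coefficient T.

T = 0.803

Above the barrier the interior wavenumber is k₂ = √(2m(E − U₀))/ℏ = 4.073, giving phase k₂a = 1.340.
T = [1 + U₀² sin²(k₂a) / (4E(E − U₀))]⁻¹ = 1/1.246 = 0.803.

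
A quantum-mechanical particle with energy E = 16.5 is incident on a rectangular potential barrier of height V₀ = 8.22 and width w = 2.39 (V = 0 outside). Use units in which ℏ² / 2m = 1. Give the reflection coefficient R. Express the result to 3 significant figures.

E > V₀: inside the barrier k₂ = √(2m(E − V₀))/ℏ = 2.877, k₂w = 6.877.
Matching at both interfaces gives T⁻¹ = 1 + V₀² sin²(k₂w) / [4E(E − V₀)] = 1.039, hence T = 0.963.
R = 1 − T = 0.0373.

R = 0.0373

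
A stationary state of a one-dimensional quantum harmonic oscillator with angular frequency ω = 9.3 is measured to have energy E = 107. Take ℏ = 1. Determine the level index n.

E_n = ℏω(n + ½) ⇒ n = E/(ℏω) − ½ = 107/9.3 − 0.5 = 11.005 → n = 11.

n = 11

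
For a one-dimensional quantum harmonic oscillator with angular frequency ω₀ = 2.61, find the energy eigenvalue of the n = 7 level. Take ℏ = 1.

The oscillator eigenvalues are E_n = ℏω₀(n + ½), so E_7 = 2.61 × 7.5 = 19.58.

E = 19.6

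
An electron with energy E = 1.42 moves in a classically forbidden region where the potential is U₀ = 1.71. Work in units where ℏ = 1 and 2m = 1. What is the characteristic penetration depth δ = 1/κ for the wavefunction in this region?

Since E < U₀ the TISE in this region is ψ'' = κ²ψ with κ = √(2m(U₀ − E))/ℏ.
κ = √(2 × 0.5 × 0.29) = 0.5385. The penetration depth is δ = 1/κ = 1.86.

δ = 1.86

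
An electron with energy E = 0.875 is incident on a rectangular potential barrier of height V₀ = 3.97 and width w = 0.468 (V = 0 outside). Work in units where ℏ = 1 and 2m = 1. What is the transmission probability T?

Since E < V₀ the interior solution is evanescent with decay constant κ = √(2m(V₀ − E))/ℏ = 1.759.
κw = 0.8233, sinh(κw) = 0.9196.
Matching ψ, ψ′ at both faces gives T = [1 + V₀² sinh²(κw) / (4E(V₀ − E))]⁻¹ = 1/2.230 = 0.448.

T = 0.448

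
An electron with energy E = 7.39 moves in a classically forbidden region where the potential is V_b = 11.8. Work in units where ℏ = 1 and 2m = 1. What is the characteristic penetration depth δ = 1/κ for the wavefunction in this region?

δ = 0.476

Since E < V_b the TISE in this region is ψ'' = κ²ψ with κ = √(2m(V_b − E))/ℏ.
κ = √(2 × 0.5 × 4.41) = 2.100. The penetration depth is δ = 1/κ = 0.476.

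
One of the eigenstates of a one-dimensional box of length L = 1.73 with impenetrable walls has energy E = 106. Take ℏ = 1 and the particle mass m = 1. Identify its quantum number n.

n = 8

For an infinite well E_n = n²π²ℏ²/(2mL²), so n = (L/πℏ)√(2mE).
n = (1.73/π) × √(2 × 1 × 106) = 8.018 → n = 8.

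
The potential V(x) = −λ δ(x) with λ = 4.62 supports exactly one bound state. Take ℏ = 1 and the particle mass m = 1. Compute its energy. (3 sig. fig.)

For x ≠ 0 the bound state is ψ ∝ e^{−κ|x|}; integrating the TISE across the delta gives the cusp condition 2κ = 2mλ/ℏ², so κ = 4.620.
Then E = −ℏ²κ²/(2m) = −mλ²/(2ℏ²) = -10.67.

E = -10.7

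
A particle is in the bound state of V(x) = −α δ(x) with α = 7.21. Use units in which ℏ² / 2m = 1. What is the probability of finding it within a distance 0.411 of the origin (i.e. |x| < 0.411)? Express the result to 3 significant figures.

P = 0.948

The normalised bound state is ψ = √κ e^{−κ|x|} with κ = mα/ℏ² = 3.605.
P(|x| < d) = ∫_{−d}^{d} κ e^{−2κ|x|} dx = 1 − e^{−2κd} = 1 − e^{−2.963} = 0.9484.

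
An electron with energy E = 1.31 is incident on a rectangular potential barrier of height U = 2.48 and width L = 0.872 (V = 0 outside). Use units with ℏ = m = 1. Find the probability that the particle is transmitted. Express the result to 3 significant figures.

E < U: inside the barrier ψ ∝ e^{±κx} with κ = √(2m(U − E))/ℏ = 1.530.
κL = 1.334, sinh(κL) = 1.766.
The exact tunnelling result is T⁻¹ = 1 + U² sinh²(κL) / [4E(U − E)] = 4.129, so T = 0.242.

T = 0.242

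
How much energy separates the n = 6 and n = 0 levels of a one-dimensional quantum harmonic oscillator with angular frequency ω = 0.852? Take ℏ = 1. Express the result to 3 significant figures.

ΔE = 5.11

E_n = ℏω(n + ½), so ΔE = (6 − 0) ℏω = 6 × 0.852 = 5.112.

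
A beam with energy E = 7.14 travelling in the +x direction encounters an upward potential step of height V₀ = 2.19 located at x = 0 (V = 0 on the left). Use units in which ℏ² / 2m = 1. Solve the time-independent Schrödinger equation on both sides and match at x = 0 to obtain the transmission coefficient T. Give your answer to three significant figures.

T = 0.992

The wavenumbers are k₁ = √(2mE)/ℏ = 2.672 on the left and k₂ = √(2m(E − V₀))/ℏ = 2.225 on the right.
Continuity of ψ and ψ′ at the step yields the reflection amplitude r = (k₁ − k₂)/(k₁ + k₂) = 0.09133; thus R = |r|² = 0.008340, T = 0.9917.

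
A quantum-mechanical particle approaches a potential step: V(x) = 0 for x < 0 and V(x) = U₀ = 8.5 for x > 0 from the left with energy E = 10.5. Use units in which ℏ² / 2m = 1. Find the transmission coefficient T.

On each side the TISE gives plane waves with k = √(2m(E − V))/ℏ: k₁ = √(2·½·10.5) = 3.240, k₂ = √(2·½·2) = 1.414.
Matching ψ and ψ′ at x = 0 gives r = (k₁ − k₂)/(k₁ + k₂), so R = r² = 0.1539 and T = 1 − R = 0.8461.

T = 0.846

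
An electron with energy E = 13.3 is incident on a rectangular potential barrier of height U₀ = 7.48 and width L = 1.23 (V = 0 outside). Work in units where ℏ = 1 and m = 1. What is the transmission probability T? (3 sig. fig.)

T = 0.880

Above the barrier the interior wavenumber is k₂ = √(2m(E − U₀))/ℏ = 3.412, giving phase k₂L = 4.196.
Matching at both interfaces gives T⁻¹ = 1 + U₀² sin²(k₂L) / [4E(E − U₀)] = 1.137, hence T = 0.880.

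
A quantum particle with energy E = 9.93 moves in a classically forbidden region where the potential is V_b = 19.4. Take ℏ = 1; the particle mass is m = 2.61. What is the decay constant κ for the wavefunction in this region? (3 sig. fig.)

κ = 7.03

Since E < V_b the TISE in this region is ψ'' = κ²ψ with κ = √(2m(V_b − E))/ℏ.
κ = √(2 × 2.61 × 9.47) = 7.031.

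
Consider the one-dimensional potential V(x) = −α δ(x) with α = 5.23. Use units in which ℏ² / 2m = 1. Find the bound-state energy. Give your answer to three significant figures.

E = -6.84

The bound state is ψ(x) = √κ e^{−κ|x|}. The derivative jump ψ'(0⁺) − ψ'(0⁻) = −(2mα/ℏ²)ψ(0) fixes κ = mα/ℏ² = 2.615.
Then E = −ℏ²κ²/(2m) = −mα²/(2ℏ²) = -6.838.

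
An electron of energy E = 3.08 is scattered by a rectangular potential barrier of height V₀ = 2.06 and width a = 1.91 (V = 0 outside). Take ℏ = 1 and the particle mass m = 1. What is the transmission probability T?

Above the barrier the interior wavenumber is k₂ = √(2m(E − V₀))/ℏ = 1.428, giving phase k₂a = 2.728.
T = [1 + V₀² sin²(k₂a) / (4E(E − V₀))]⁻¹ = 1/1.055 = 0.948.

T = 0.948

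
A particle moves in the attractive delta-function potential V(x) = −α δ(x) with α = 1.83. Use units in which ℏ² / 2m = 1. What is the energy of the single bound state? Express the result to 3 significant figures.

E = -0.837

For x ≠ 0 the bound state is ψ ∝ e^{−κ|x|}; integrating the TISE across the delta gives the cusp condition 2κ = 2mα/ℏ², so κ = 0.9150.
Then E = −ℏ²κ²/(2m) = −mα²/(2ℏ²) = -0.8372.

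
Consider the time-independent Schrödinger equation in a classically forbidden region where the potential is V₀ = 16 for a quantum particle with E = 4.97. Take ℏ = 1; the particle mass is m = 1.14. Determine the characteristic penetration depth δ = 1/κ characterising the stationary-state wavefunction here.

Since E < V₀ the TISE in this region is ψ'' = κ²ψ with κ = √(2m(V₀ − E))/ℏ.
κ = √(2 × 1.14 × 11.03) = 5.015. The penetration depth is δ = 1/κ = 0.199.

δ = 0.199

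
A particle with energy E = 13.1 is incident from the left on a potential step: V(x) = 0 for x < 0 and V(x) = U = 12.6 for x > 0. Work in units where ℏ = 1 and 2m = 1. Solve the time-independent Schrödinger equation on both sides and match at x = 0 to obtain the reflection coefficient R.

R = 0.453

The wavenumbers are k₁ = √(2mE)/ℏ = 3.619 on the left and k₂ = √(2m(E − U))/ℏ = 0.7071 on the right.
Continuity of ψ and ψ′ at the step yields the reflection amplitude r = (k₁ − k₂)/(k₁ + k₂) = 0.6731; thus R = |r|² = 0.4531, T = 0.5469.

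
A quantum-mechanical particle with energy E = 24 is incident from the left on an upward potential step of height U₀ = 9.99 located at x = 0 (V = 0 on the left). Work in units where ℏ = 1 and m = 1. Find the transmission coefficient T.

T = 0.982

On each side the TISE gives plane waves with k = √(2m(E − V))/ℏ: k₁ = √(2·1·24) = 6.928, k₂ = √(2·1·14.01) = 5.293.
Matching ψ and ψ′ at x = 0 gives r = (k₁ − k₂)/(k₁ + k₂), so R = r² = 0.01789 and T = 1 − R = 0.9821.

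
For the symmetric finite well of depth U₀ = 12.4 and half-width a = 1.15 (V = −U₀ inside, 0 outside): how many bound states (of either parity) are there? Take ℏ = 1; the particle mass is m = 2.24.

The dimensionless depth is z₀ = a√(2mU₀)/ℏ = 1.15 × √(55.55) = 8.571.
The even/odd transcendental equations gain one root per π/2 in z₀, giving N = 1 + ⌊2z₀/π⌋ = 1 + ⌊5.457⌋ = 6.

N = 6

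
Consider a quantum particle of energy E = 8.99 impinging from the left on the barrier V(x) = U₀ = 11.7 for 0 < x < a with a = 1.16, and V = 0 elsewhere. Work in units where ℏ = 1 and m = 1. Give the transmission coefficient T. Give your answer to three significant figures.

E < U₀: inside the barrier ψ ∝ e^{±κx} with κ = √(2m(U₀ − E))/ℏ = 2.328.
κa = 2.701, sinh(κa) = 7.411.
The exact tunnelling result is T⁻¹ = 1 + U₀² sinh²(κa) / [4E(U₀ − E)] = 78.14, so T = 0.0128.

T = 0.0128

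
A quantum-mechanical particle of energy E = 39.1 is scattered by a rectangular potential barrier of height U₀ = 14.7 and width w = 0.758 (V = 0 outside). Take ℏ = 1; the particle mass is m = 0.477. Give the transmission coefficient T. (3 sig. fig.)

T = 0.986

E > U₀: inside the barrier k₂ = √(2m(E − U₀))/ℏ = 4.825, k₂w = 3.657.
T = [1 + U₀² sin²(k₂w) / (4E(E − U₀))]⁻¹ = 1/1.014 = 0.986.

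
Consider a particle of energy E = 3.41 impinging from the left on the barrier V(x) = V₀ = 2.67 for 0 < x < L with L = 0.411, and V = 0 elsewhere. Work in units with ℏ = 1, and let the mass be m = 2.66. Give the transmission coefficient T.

T = 0.728

Above the barrier the interior wavenumber is k₂ = √(2m(E − V₀))/ℏ = 1.984, giving phase k₂L = 0.8155.
Matching at both interfaces gives T⁻¹ = 1 + V₀² sin²(k₂L) / [4E(E − V₀)] = 1.374, hence T = 0.728.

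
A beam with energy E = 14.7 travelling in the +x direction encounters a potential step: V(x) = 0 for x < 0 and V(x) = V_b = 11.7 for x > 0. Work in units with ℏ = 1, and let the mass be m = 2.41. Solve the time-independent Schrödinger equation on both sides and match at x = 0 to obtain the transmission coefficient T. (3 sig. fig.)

T = 0.857

On each side the TISE gives plane waves with k = √(2m(E − V))/ℏ: k₁ = √(2·2.41·14.7) = 8.417, k₂ = √(2·2.41·3) = 3.803.
Matching ψ and ψ′ at x = 0 gives r = (k₁ − k₂)/(k₁ + k₂), so R = r² = 0.1426 and T = 1 − R = 0.8574.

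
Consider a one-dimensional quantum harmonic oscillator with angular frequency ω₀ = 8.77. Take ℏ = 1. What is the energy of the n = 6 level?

E = 57.0

The oscillator eigenvalues are E_n = ℏω₀(n + ½), so E_6 = 8.77 × 6.5 = 57.01.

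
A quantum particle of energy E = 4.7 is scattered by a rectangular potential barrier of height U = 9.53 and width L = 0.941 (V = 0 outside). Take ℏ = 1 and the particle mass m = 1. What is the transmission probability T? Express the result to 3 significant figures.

Since E < U the interior solution is evanescent with decay constant κ = √(2m(U − E))/ℏ = 3.108.
κL = 2.925, sinh(κL) = 9.287.
The exact tunnelling result is T⁻¹ = 1 + U² sinh²(κL) / [4E(U − E)] = 87.27, so T = 0.0115.

T = 0.0115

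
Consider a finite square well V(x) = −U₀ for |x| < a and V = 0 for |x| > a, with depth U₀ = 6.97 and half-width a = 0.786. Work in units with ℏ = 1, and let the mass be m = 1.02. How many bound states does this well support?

Define the well-strength parameter z₀ = (a/ℏ)√(2mU₀) = 0.786 × √(2·1.02·6.97) = 2.964.
The even/odd transcendental equations gain one root per π/2 in z₀, giving N = 1 + ⌊2z₀/π⌋ = 1 + ⌊1.887⌋ = 2.

N = 2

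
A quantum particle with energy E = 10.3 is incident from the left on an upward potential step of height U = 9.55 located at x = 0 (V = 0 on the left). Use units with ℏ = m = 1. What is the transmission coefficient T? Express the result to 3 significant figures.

On each side the TISE gives plane waves with k = √(2m(E − V))/ℏ: k₁ = √(2·1·10.3) = 4.539, k₂ = √(2·1·0.75) = 1.225.
Matching ψ and ψ′ at x = 0 gives r = (k₁ − k₂)/(k₁ + k₂), so R = r² = 0.3306 and T = 1 − R = 0.6694.

T = 0.669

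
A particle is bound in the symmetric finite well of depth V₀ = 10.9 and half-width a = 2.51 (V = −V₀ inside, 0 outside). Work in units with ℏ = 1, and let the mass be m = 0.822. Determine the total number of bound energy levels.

Define the well-strength parameter z₀ = (a/ℏ)√(2mV₀) = 2.51 × √(2·0.822·10.9) = 10.63.
The even/odd transcendental equations gain one root per π/2 in z₀, giving N = 1 + ⌊2z₀/π⌋ = 1 + ⌊6.764⌋ = 7.

N = 7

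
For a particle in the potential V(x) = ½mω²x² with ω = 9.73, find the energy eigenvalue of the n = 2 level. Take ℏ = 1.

E = 24.3

Using E_n = (n + ½)ℏω: E_2 = 2.5 × 9.73 = 24.33.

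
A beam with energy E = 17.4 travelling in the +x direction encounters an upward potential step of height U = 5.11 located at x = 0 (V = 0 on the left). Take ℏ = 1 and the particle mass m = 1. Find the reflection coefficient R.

R = 0.00752

The wavenumbers are k₁ = √(2mE)/ℏ = 5.899 on the left and k₂ = √(2m(E − U))/ℏ = 4.958 on the right.
Continuity of ψ and ψ′ at the step yields the reflection amplitude r = (k₁ − k₂)/(k₁ + k₂) = 0.08670; thus R = |r|² = 0.007517, T = 0.9925.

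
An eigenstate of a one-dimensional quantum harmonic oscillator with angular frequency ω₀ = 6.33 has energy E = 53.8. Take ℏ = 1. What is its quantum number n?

Invert E_n = (n + ½)ℏω₀: n = E/ℏω₀ − ½ = 7.999, so n = 8.

n = 8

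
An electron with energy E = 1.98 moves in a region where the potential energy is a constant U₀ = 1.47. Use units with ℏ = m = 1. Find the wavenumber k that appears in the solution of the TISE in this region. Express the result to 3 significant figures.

k = 1.01

With E > U₀ the solution is oscillatory, ψ ∝ e^{±ikx} with k = √(2m(E − U₀))/ℏ.
k = √(2 × 1 × 0.51) = 1.010.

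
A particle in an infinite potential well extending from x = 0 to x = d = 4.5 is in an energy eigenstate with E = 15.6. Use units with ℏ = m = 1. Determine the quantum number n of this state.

n = 8

For an infinite well E_n = n²π²ℏ²/(2md²), so n = (d/πℏ)√(2mE).
n = (4.5/π) × √(2 × 1 × 15.6) = 8.001 → n = 8.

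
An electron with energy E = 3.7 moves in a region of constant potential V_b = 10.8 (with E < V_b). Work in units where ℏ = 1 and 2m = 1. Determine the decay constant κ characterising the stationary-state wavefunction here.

Since E < V_b the TISE in this region is ψ'' = κ²ψ with κ = √(2m(V_b − E))/ℏ.
κ = √(2 × 0.5 × 7.1) = 2.665.

κ = 2.66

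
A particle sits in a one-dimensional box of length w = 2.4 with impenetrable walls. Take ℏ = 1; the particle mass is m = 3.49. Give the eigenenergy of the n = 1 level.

E = 0.245

The infinite-well eigenfunctions ψ_n = √(2/w) sin(nπx/w) vanish at both walls, giving E_n = n²π²ℏ²/(2mw²).
E_1 = 1² × π² / (2 × 3.49 × 2.4²) = 0.2455.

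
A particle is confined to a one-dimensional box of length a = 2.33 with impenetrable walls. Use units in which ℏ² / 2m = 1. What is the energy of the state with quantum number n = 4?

E = 29.1

The infinite-well eigenfunctions ψ_n = √(2/a) sin(nπx/a) vanish at both walls, giving E_n = n²π²ℏ²/(2ma²).
E_4 = 4² × π² / (2 × 0.5 × 2.33²) = 29.09.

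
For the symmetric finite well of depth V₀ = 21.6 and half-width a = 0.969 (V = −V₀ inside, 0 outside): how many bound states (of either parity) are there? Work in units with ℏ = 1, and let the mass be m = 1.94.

N = 6

Define the well-strength parameter z₀ = (a/ℏ)√(2mV₀) = 0.969 × √(2·1.94·21.6) = 8.871.
The even/odd transcendental equations gain one root per π/2 in z₀, giving N = 1 + ⌊2z₀/π⌋ = 1 + ⌊5.647⌋ = 6.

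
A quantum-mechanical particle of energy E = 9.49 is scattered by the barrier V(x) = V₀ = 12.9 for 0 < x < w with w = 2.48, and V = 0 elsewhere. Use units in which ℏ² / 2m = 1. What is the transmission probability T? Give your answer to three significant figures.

E < V₀: inside the barrier ψ ∝ e^{±κx} with κ = √(2m(V₀ − E))/ℏ = 1.847.
κw = 4.580, sinh(κw) = 48.73.
The exact tunnelling result is T⁻¹ = 1 + V₀² sinh²(κw) / [4E(V₀ − E)] = 3054, so T = 0.000327.

T = 0.000327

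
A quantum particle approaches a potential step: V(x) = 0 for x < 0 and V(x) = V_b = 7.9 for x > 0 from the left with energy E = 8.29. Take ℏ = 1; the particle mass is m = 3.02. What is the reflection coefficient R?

R = 0.414

The wavenumbers are k₁ = √(2mE)/ℏ = 7.076 on the left and k₂ = √(2m(E − V_b))/ℏ = 1.535 on the right.
Continuity of ψ and ψ′ at the step yields the reflection amplitude r = (k₁ − k₂)/(k₁ + k₂) = 0.6435; thus R = |r|² = 0.4141, T = 0.5859.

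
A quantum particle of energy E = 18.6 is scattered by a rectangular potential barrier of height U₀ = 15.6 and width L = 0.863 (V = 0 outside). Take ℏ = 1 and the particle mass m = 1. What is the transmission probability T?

E > U₀: inside the barrier k₂ = √(2m(E − U₀))/ℏ = 2.449, k₂L = 2.114.
Matching at both interfaces gives T⁻¹ = 1 + U₀² sin²(k₂L) / [4E(E − U₀)] = 1.799, hence T = 0.556.

T = 0.556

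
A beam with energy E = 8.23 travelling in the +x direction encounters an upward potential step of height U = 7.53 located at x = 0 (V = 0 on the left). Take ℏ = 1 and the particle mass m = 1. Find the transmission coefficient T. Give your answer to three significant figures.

T = 0.699

On each side the TISE gives plane waves with k = √(2m(E − V))/ℏ: k₁ = √(2·1·8.23) = 4.057, k₂ = √(2·1·0.7) = 1.183.
Matching ψ and ψ′ at x = 0 gives r = (k₁ − k₂)/(k₁ + k₂), so R = r² = 0.3008 and T = 1 − R = 0.6992.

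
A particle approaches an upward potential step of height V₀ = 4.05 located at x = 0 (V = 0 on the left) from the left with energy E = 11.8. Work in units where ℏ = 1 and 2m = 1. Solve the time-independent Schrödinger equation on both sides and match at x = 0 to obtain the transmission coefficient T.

T = 0.989

The wavenumbers are k₁ = √(2mE)/ℏ = 3.435 on the left and k₂ = √(2m(E − V₀))/ℏ = 2.784 on the right.
Continuity of ψ and ψ′ at the step yields the reflection amplitude r = (k₁ − k₂)/(k₁ + k₂) = 0.1047; thus R = |r|² = 0.01097, T = 0.9890.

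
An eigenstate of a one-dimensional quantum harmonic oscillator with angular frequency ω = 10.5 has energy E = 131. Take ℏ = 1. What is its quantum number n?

E_n = ℏω(n + ½) ⇒ n = E/(ℏω) − ½ = 131/10.5 − 0.5 = 11.976 → n = 12.

n = 12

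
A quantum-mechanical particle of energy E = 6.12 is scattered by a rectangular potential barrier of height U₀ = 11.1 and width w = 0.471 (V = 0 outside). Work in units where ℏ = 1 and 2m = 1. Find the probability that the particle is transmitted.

E < U₀: inside the barrier ψ ∝ e^{±κx} with κ = √(2m(U₀ − E))/ℏ = 2.232.
κw = 1.051, sinh(κw) = 1.256.
Matching ψ, ψ′ at both faces gives T = [1 + U₀² sinh²(κw) / (4E(U₀ − E))]⁻¹ = 1/2.593 = 0.386.

T = 0.386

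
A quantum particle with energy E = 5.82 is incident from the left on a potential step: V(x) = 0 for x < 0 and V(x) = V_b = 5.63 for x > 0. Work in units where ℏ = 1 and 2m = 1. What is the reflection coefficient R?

On each side the TISE gives plane waves with k = √(2m(E − V))/ℏ: k₁ = √(2·½·5.82) = 2.412, k₂ = √(2·½·0.19) = 0.4359.
Continuity of ψ and ψ′ at the step yields the reflection amplitude r = (k₁ − k₂)/(k₁ + k₂) = 0.6939; thus R = |r|² = 0.4815, T = 0.5185.

R = 0.482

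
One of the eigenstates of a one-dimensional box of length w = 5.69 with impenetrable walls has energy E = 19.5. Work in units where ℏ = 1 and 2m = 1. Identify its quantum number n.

n = 8

For an infinite well E_n = n²π²ℏ²/(2mw²), so n = (w/πℏ)√(2mE).
n = (5.69/π) × √(2 × 0.5 × 19.5) = 7.998 → n = 8.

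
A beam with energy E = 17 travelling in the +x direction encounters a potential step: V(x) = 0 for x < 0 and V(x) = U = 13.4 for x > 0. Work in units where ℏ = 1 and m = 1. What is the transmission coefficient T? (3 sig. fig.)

The wavenumbers are k₁ = √(2mE)/ℏ = 5.831 on the left and k₂ = √(2m(E − U))/ℏ = 2.683 on the right.
Continuity of ψ and ψ′ at the step yields the reflection amplitude r = (k₁ − k₂)/(k₁ + k₂) = 0.3697; thus R = |r|² = 0.1367, T = 0.8633.

T = 0.863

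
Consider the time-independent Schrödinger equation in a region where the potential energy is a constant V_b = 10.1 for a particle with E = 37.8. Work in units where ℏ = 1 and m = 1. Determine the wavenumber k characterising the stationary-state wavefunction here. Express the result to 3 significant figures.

With E > V_b the solution is oscillatory, ψ ∝ e^{±ikx} with k = √(2m(E − V_b))/ℏ.
k = √(2 × 1 × 27.7) = 7.443.

k = 7.44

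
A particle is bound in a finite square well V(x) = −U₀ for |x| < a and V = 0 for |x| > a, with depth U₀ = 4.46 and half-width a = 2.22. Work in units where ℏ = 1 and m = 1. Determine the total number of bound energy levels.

The dimensionless depth is z₀ = a√(2mU₀)/ℏ = 2.22 × √(8.920) = 6.630.
A new bound state (alternating even/odd) appears each time z₀ passes a multiple of π/2, so N = ⌊2z₀/π⌋ + 1 = ⌊4.221⌋ + 1 = 5.

N = 5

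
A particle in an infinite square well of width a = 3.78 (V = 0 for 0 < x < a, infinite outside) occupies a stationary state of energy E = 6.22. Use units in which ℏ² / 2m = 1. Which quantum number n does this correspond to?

n = 3

For an infinite well E_n = n²π²ℏ²/(2ma²), so n = (a/πℏ)√(2mE).
n = (3.78/π) × √(2 × 0.5 × 6.22) = 3.001 → n = 3.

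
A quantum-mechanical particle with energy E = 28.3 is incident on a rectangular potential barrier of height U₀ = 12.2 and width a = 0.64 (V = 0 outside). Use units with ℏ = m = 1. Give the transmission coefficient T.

Above the barrier the interior wavenumber is k₂ = √(2m(E − U₀))/ℏ = 5.675, giving phase k₂a = 3.632.
T = [1 + U₀² sin²(k₂a) / (4E(E − U₀))]⁻¹ = 1/1.018 = 0.982.

T = 0.982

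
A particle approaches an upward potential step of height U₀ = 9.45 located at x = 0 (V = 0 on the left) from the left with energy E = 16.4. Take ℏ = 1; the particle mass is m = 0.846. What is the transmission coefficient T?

T = 0.955

On each side the TISE gives plane waves with k = √(2m(E − V))/ℏ: k₁ = √(2·0.846·16.4) = 5.268, k₂ = √(2·0.846·6.95) = 3.429.
Continuity of ψ and ψ′ at the step yields the reflection amplitude r = (k₁ − k₂)/(k₁ + k₂) = 0.2114; thus R = |r|² = 0.04469, T = 0.9553.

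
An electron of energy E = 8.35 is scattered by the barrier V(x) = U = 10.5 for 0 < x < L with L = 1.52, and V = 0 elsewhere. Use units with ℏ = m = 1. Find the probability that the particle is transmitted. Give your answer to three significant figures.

T = 0.00476

Since E < U the interior solution is evanescent with decay constant κ = √(2m(U − E))/ℏ = 2.074.
κL = 3.152, sinh(κL) = 11.67.
The exact tunnelling result is T⁻¹ = 1 + U² sinh²(κL) / [4E(U − E)] = 210.1, so T = 0.00476.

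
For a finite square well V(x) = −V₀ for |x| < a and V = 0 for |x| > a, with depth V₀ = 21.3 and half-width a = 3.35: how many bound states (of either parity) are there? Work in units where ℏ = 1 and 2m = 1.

N = 10

The dimensionless depth is z₀ = a√(2mV₀)/ℏ = 3.35 × √(21.30) = 15.46.
A new bound state (alternating even/odd) appears each time z₀ passes a multiple of π/2, so N = ⌊2z₀/π⌋ + 1 = ⌊9.843⌋ + 1 = 10.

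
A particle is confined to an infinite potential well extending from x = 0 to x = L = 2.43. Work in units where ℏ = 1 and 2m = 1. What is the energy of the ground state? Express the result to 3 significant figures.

E = 1.67

Requiring ψ(0) = ψ(L) = 0 quantises k = nπ/L, hence E_n = ℏ²k²/2m = n²π²ℏ²/(2mL²).
E_1 = 1² × π² / (2 × 0.5 × 2.43²) = 1.671.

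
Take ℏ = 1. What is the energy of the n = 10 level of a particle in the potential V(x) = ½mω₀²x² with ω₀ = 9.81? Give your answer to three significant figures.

E = 103

The oscillator eigenvalues are E_n = ℏω₀(n + ½), so E_10 = 9.81 × 10.5 = 103.0.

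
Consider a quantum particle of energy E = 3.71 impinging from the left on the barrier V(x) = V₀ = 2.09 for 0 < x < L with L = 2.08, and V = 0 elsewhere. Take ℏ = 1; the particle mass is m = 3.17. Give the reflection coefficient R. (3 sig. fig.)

R = 0.0247

Above the barrier the interior wavenumber is k₂ = √(2m(E − V₀))/ℏ = 3.205, giving phase k₂L = 6.666.
T = [1 + V₀² sin²(k₂L) / (4E(E − V₀))]⁻¹ = 1/1.025 = 0.975.
R = 1 − T = 0.0247.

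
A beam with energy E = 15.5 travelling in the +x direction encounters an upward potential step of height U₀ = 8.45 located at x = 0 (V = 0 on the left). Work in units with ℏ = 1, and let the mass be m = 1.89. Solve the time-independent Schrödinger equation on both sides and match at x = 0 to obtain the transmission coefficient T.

T = 0.962

On each side the TISE gives plane waves with k = √(2m(E − V))/ℏ: k₁ = √(2·1.89·15.5) = 7.654, k₂ = √(2·1.89·7.05) = 5.162.
Continuity of ψ and ψ′ at the step yields the reflection amplitude r = (k₁ − k₂)/(k₁ + k₂) = 0.1944; thus R = |r|² = 0.03781, T = 0.9622.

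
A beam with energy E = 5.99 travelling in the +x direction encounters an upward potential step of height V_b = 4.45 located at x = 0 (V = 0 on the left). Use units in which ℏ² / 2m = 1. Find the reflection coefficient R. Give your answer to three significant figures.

The wavenumbers are k₁ = √(2mE)/ℏ = 2.447 on the left and k₂ = √(2m(E − V_b))/ℏ = 1.241 on the right.
Matching ψ and ψ′ at x = 0 gives r = (k₁ − k₂)/(k₁ + k₂), so R = r² = 0.1070 and T = 1 − R = 0.8930.

R = 0.107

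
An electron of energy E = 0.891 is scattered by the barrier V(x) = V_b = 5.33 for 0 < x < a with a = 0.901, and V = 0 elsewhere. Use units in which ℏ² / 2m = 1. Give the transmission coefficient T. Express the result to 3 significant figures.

E < V_b: inside the barrier ψ ∝ e^{±κx} with κ = √(2m(V_b − E))/ℏ = 2.107.
κa = 1.898, sinh(κa) = 3.262.
The exact tunnelling result is T⁻¹ = 1 + V_b² sinh²(κa) / [4E(V_b − E)] = 20.11, so T = 0.0497.

T = 0.0497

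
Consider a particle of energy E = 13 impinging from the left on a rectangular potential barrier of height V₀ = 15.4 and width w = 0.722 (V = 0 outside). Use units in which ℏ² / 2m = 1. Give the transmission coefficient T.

T = 0.220

E < V₀: inside the barrier ψ ∝ e^{±κx} with κ = √(2m(V₀ − E))/ℏ = 1.549.
κw = 1.119, sinh(κw) = 1.367.
Matching ψ, ψ′ at both faces gives T = [1 + V₀² sinh²(κw) / (4E(V₀ − E))]⁻¹ = 1/4.550 = 0.220.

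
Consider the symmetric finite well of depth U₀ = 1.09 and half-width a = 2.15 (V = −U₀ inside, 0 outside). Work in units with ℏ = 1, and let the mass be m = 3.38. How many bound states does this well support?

Define the well-strength parameter z₀ = (a/ℏ)√(2mU₀) = 2.15 × √(2·3.38·1.09) = 5.836.
The even/odd transcendental equations gain one root per π/2 in z₀, giving N = 1 + ⌊2z₀/π⌋ = 1 + ⌊3.715⌋ = 4.

N = 4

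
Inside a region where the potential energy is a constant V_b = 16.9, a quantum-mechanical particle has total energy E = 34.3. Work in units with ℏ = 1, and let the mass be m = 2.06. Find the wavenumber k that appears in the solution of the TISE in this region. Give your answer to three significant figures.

With E > V_b the solution is oscillatory, ψ ∝ e^{±ikx} with k = √(2m(E − V_b))/ℏ.
k = √(2 × 2.06 × 17.4) = 8.467.

k = 8.47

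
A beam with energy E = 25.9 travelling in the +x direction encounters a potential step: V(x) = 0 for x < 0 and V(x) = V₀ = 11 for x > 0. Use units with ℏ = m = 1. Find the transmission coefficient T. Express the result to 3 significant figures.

On each side the TISE gives plane waves with k = √(2m(E − V))/ℏ: k₁ = √(2·1·25.9) = 7.197, k₂ = √(2·1·14.9) = 5.459.
Matching ψ and ψ′ at x = 0 gives r = (k₁ − k₂)/(k₁ + k₂), so R = r² = 0.01886 and T = 1 − R = 0.9811.

T = 0.981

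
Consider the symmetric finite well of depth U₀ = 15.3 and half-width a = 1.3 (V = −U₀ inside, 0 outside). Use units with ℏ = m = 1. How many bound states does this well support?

The dimensionless depth is z₀ = a√(2mU₀)/ℏ = 1.3 × √(30.60) = 7.191.
A new bound state (alternating even/odd) appears each time z₀ passes a multiple of π/2, so N = ⌊2z₀/π⌋ + 1 = ⌊4.578⌋ + 1 = 5.

N = 5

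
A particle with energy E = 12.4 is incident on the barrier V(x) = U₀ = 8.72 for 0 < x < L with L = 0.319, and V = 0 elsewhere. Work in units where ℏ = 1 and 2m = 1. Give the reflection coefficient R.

Above the barrier the interior wavenumber is k₂ = √(2m(E − U₀))/ℏ = 1.918, giving phase k₂L = 0.6119.
Matching at both interfaces gives T⁻¹ = 1 + U₀² sin²(k₂L) / [4E(E − U₀)] = 1.137, hence T = 0.879.
R = 1 − T = 0.121.

R = 0.121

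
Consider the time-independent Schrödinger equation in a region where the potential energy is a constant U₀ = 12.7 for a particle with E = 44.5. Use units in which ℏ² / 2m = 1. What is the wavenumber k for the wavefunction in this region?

With E > U₀ the solution is oscillatory, ψ ∝ e^{±ikx} with k = √(2m(E − U₀))/ℏ.
k = √(2 × 0.5 × 31.8) = 5.639.

k = 5.64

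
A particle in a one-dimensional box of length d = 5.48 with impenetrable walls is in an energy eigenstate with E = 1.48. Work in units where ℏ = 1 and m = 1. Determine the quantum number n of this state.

n = 3

For an infinite well E_n = n²π²ℏ²/(2md²), so n = (d/πℏ)√(2mE).
n = (5.48/π) × √(2 × 1 × 1.48) = 3.001 → n = 3.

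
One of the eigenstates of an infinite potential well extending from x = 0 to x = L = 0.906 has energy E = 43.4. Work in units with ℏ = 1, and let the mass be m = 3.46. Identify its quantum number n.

n = 5

For an infinite well E_n = n²π²ℏ²/(2mL²), so n = (L/πℏ)√(2mE).
n = (0.906/π) × √(2 × 3.46 × 43.4) = 4.998 → n = 5.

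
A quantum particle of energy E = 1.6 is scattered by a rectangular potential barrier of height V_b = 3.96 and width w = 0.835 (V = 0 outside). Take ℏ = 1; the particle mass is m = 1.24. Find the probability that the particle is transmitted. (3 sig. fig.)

T = 0.0656

E < V_b: inside the barrier ψ ∝ e^{±κx} with κ = √(2m(V_b − E))/ℏ = 2.419.
κw = 2.020, sinh(κw) = 3.703.
Matching ψ, ψ′ at both faces gives T = [1 + V_b² sinh²(κw) / (4E(V_b − E))]⁻¹ = 1/15.24 = 0.0656.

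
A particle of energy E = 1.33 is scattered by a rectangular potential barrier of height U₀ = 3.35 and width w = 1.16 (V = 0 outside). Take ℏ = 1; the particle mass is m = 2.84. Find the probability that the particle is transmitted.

T = 0.00148

Since E < U₀ the interior solution is evanescent with decay constant κ = √(2m(U₀ − E))/ℏ = 3.387.
κw = 3.929, sinh(κw) = 25.42.
Matching ψ, ψ′ at both faces gives T = [1 + U₀² sinh²(κw) / (4E(U₀ − E))]⁻¹ = 1/676.0 = 0.00148.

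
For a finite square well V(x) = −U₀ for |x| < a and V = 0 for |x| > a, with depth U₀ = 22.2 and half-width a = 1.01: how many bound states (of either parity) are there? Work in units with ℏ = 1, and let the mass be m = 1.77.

N = 6

Define the well-strength parameter z₀ = (a/ℏ)√(2mU₀) = 1.01 × √(2·1.77·22.2) = 8.954.
A new bound state (alternating even/odd) appears each time z₀ passes a multiple of π/2, so N = ⌊2z₀/π⌋ + 1 = ⌊5.700⌋ + 1 = 6.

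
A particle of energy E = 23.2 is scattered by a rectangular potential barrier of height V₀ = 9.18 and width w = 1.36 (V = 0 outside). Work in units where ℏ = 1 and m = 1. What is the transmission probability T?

T = 0.961

E > V₀: inside the barrier k₂ = √(2m(E − V₀))/ℏ = 5.295, k₂w = 7.202.
Matching at both interfaces gives T⁻¹ = 1 + V₀² sin²(k₂w) / [4E(E − V₀)] = 1.041, hence T = 0.961.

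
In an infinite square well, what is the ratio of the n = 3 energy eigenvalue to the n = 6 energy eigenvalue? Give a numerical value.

0.25

Since E_n ∝ n², the ratio is (3/6)² = 0.25.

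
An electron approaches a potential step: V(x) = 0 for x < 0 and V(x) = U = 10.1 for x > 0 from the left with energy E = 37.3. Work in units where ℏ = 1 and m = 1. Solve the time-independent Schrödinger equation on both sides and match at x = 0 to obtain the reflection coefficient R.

On each side the TISE gives plane waves with k = √(2m(E − V))/ℏ: k₁ = √(2·1·37.3) = 8.637, k₂ = √(2·1·27.2) = 7.376.
Continuity of ψ and ψ′ at the step yields the reflection amplitude r = (k₁ − k₂)/(k₁ + k₂) = 0.07878; thus R = |r|² = 0.006206, T = 0.9938.

R = 0.00621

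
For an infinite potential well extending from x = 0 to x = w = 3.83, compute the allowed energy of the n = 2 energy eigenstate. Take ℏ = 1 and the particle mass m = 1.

E = 1.35

Requiring ψ(0) = ψ(w) = 0 quantises k = nπ/w, hence E_n = ℏ²k²/2m = n²π²ℏ²/(2mw²).
E_2 = 2² × π² / (2 × 1 × 3.83²) = 1.346.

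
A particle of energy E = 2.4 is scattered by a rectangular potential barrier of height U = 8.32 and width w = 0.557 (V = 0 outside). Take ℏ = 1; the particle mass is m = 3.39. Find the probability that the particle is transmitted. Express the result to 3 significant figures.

T = 0.00282

E < U: inside the barrier ψ ∝ e^{±κx} with κ = √(2m(U − E))/ℏ = 6.335.
κw = 3.529, sinh(κw) = 17.03.
The exact tunnelling result is T⁻¹ = 1 + U² sinh²(κw) / [4E(U − E)] = 354.1, so T = 0.00282.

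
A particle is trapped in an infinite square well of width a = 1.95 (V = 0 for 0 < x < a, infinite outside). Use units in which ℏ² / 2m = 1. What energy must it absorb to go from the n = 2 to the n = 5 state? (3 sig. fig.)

E_n = n²π²ℏ²/(2ma²), so ΔE = (5² − 2²) π²ℏ²/(2ma²).
ΔE = 21 × π² / (2 × 0.5 × 1.95²) = 54.51.

ΔE = 54.5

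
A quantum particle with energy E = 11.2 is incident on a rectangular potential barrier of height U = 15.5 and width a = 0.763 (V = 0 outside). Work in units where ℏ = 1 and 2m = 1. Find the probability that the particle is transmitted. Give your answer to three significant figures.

Since E < U the interior solution is evanescent with decay constant κ = √(2m(U − E))/ℏ = 2.074.
κa = 1.582, sinh(κa) = 2.330.
Matching ψ, ψ′ at both faces gives T = [1 + U² sinh²(κa) / (4E(U − E))]⁻¹ = 1/7.771 = 0.129.

T = 0.129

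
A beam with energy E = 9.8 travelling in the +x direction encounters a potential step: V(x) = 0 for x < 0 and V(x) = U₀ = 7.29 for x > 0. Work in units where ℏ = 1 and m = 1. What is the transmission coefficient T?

On each side the TISE gives plane waves with k = √(2m(E − V))/ℏ: k₁ = √(2·1·9.8) = 4.427, k₂ = √(2·1·2.51) = 2.241.
Continuity of ψ and ψ′ at the step yields the reflection amplitude r = (k₁ − k₂)/(k₁ + k₂) = 0.3279; thus R = |r|² = 0.1075, T = 0.8925.

T = 0.892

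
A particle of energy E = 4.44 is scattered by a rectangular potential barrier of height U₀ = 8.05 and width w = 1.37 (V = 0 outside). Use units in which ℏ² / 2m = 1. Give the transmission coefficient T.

E < U₀: inside the barrier ψ ∝ e^{±κx} with κ = √(2m(U₀ − E))/ℏ = 1.900.
κw = 2.603, sinh(κw) = 6.715.
The exact tunnelling result is T⁻¹ = 1 + U₀² sinh²(κw) / [4E(U₀ − E)] = 46.58, so T = 0.0215.

T = 0.0215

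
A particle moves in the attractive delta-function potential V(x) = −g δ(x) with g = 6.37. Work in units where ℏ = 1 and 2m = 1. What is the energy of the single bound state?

E = -10.1

For x ≠ 0 the bound state is ψ ∝ e^{−κ|x|}; integrating the TISE across the delta gives the cusp condition 2κ = 2mg/ℏ², so κ = 3.185.
Then E = −ℏ²κ²/(2m) = −mg²/(2ℏ²) = -10.14.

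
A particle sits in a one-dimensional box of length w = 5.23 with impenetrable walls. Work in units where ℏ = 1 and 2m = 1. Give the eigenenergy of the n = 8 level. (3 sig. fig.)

The infinite-well eigenfunctions ψ_n = √(2/w) sin(nπx/w) vanish at both walls, giving E_n = n²π²ℏ²/(2mw²).
E_8 = 8² × π² / (2 × 0.5 × 5.23²) = 23.09.

E = 23.1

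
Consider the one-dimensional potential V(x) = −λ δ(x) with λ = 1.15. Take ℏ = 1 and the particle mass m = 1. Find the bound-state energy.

The bound state is ψ(x) = √κ e^{−κ|x|}. The derivative jump ψ'(0⁺) − ψ'(0⁻) = −(2mλ/ℏ²)ψ(0) fixes κ = mλ/ℏ² = 1.150.
Then E = −ℏ²κ²/(2m) = −mλ²/(2ℏ²) = -0.6613.

E = -0.661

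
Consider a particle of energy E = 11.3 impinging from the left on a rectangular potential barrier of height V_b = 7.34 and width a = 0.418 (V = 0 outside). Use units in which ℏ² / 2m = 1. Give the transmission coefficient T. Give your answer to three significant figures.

T = 0.859

Above the barrier the interior wavenumber is k₂ = √(2m(E − V_b))/ℏ = 1.990, giving phase k₂a = 0.8318.
T = [1 + V_b² sin²(k₂a) / (4E(E − V_b))]⁻¹ = 1/1.164 = 0.859.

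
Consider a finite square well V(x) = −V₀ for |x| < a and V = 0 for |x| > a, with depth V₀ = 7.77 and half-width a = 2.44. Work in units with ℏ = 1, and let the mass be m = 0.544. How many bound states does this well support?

Define the well-strength parameter z₀ = (a/ℏ)√(2mV₀) = 2.44 × √(2·0.544·7.77) = 7.094.
A new bound state (alternating even/odd) appears each time z₀ passes a multiple of π/2, so N = ⌊2z₀/π⌋ + 1 = ⌊4.516⌋ + 1 = 5.

N = 5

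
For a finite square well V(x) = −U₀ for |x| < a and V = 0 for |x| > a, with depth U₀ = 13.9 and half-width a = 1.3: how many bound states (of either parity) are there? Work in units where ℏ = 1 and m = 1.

Define the well-strength parameter z₀ = (a/ℏ)√(2mU₀) = 1.3 × √(2·1·13.9) = 6.854.
A new bound state (alternating even/odd) appears each time z₀ passes a multiple of π/2, so N = ⌊2z₀/π⌋ + 1 = ⌊4.364⌋ + 1 = 5.

N = 5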